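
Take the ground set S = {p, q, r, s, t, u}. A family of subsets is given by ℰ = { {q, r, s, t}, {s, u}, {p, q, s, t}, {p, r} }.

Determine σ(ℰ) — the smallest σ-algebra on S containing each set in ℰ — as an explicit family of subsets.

|σ(ℰ)| = 32.  σ(ℰ) = { {}, {p}, {r}, {s}, {u}, {p, r}, {p, s}, {p, u}, {q, t}, {r, s}, {r, u}, {s, u}, {p, q, t}, {p, r, s}, {p, r, u}, {p, s, u}, {q, r, t}, {q, s, t}, {q, t, u}, {r, s, u}, {p, q, r, t}, {p, q, s, t}, {p, q, t, u}, {p, r, s, u}, {q, r, s, t}, {q, r, t, u}, {q, s, t, u}, {p, q, r, s, t}, {p, q, r, t, u}, {p, q, s, t, u}, {q, r, s, t, u}, S }

Check:
Initial family (6 sets): { {}, {p, r}, {s, u}, {p, q, s, t}, {q, r, s, t}, S }.
Pass 1 adds 8:
  {p, u}  = S∖{q, r, s, t}
  {r, u}  = S∖{p, q, s, t}
  {p, q, r, t}  = S∖{s, u}
  {p, r, s, u}  = {p, r} ∪ {s, u}
  {q, s, t, u}  = S∖{p, r}
  {p, q, r, s, t}  = {p, r} ∪ {q, r, s, t}
  {p, q, s, t, u}  = {s, u} ∪ {p, q, s, t}
  {q, r, s, t, u}  = {q, r, s, t} ∪ {s, u}
  |family| = 14
Pass 2 adds 8:
  {p}  = S∖{q, r, s, t, u}
  {r}  = S∖{p, q, s, t, u}
  {u}  = S∖{p, q, r, s, t}
  {q, t}  = S∖{p, r, s, u}
  {p, r, u}  = {p, u} ∪ {p, r}
  {p, s, u}  = {p, u} ∪ {s, u}
  {r, s, u}  = {r, u} ∪ {s, u}
  {p, q, r, t, u}  = {p, u} ∪ {p, q, r, t}
  |family| = 22
Pass 3: +7 →
  {s}  = S∖{p, q, r, t, u}
  {p, q, t}  = S∖{r, s, u}
  {q, r, t}  = S∖{p, s, u}
  {q, s, t}  = S∖{p, r, u}
  {q, t, u}  = {q, t} ∪ {u}
  {p, q, t, u}  = {q, t} ∪ {p, u}
  {q, r, t, u}  = {q, t} ∪ {r, u}
  |family| = 29
Pass 4: +3 →
  {p, s}  = S∖{q, r, t, u}
  {r, s}  = S∖{p, q, t, u}
  {p, r, s}  = S∖{q, t, u}
  |family| = 32
Pass 5: already closed under ᶜ and ∪.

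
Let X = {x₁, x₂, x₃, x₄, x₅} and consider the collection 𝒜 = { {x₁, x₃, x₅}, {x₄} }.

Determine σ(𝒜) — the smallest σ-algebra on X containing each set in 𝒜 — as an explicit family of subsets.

|σ(𝒜)| = 8.  σ(𝒜) = { {}, {x₂}, {x₄}, {x₂, x₄}, {x₁, x₃, x₅}, {x₁, x₂, x₃, x₅}, {x₁, x₃, x₄, x₅}, X }

Check:
Seed the family with 𝒜 together with ∅ and X: { {}, {x₄}, {x₁, x₃, x₅}, X }.
Iteration 1 adds 3:
  {x₂, x₄}  = ᶜ of {x₁, x₃, x₅}
  {x₁, x₂, x₃, x₅}  = ᶜ of {x₄}
  {x₁, x₃, x₄, x₅}  = {x₁, x₃, x₅} ∪ {x₄}
  — 7 sets.
Iteration 2 adds 1:
  {x₂}  = ᶜ of {x₁, x₃, x₄, x₅}
  — 8 sets.
Iteration 3 adds nothing — fixpoint reached.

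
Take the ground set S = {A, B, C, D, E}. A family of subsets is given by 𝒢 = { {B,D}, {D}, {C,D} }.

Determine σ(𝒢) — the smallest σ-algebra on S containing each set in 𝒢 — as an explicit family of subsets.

Answer: σ(𝒢) = { {}, {B}, {C}, {D}, {A,E}, {B,C}, {B,D}, {C,D}, {A,B,E}, {A,C,E}, {A,D,E}, {B,C,D}, {A,B,C,E}, {A,B,D,E}, {A,C,D,E}, S }

Check:
Initial family (5 sets): { {}, {D}, {B,D}, {C,D}, S }.
Pass 1 (4 new):
  {A,B,E}  = ᶜ of {C,D}
  {A,C,E}  = ᶜ of {B,D}
  {B,C,D}  = {C,D} ∪ {B,D}
  {A,B,C,E}  = ᶜ of {D}
Pass 2. New:
  {A,E}  = ᶜ of {B,C,D}
  {A,B,D,E}  = {A,B,E} ∪ {D}
  {A,C,D,E}  = {C,D} ∪ {A,C,E}
Pass 3: +3 →
  {B}  = ᶜ of {A,C,D,E}
  {C}  = ᶜ of {A,B,D,E}
  {A,D,E}  = {A,E} ∪ {D}
Pass 4 adds 1:
  {B,C}  = ᶜ of {A,D,E}
Pass 5: no new sets; the family is a σ-algebra.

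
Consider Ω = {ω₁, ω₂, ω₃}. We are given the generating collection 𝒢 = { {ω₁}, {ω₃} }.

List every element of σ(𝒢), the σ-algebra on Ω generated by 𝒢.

σ(𝒢) = { {}, {ω₁}, {ω₂}, {ω₃}, {ω₁,ω₂}, {ω₁,ω₃}, {ω₂,ω₃}, Ω }

Trace:
Take S₀ = 𝒢 ∪ {∅, Ω} = { {}, {ω₁}, {ω₃}, Ω }.
Round 1 adds 3:
  {ω₁,ω₂}  = {ω₃}ᶜ
  {ω₁,ω₃}  = {ω₃} ∪ {ω₁}
  {ω₂,ω₃}  = {ω₁}ᶜ
  (now 7)
Round 2 adds 1:
  {ω₂}  = {ω₁,ω₃}ᶜ
  (now 8)
Round 3: stable.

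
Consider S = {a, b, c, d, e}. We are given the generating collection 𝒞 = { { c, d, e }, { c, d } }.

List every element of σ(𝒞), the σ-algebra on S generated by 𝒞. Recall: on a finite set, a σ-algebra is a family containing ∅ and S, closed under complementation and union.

|σ(𝒞)| = 8.  σ(𝒞) = { {  }, { e }, { a, b }, { c, d }, { a, b, e }, { c, d, e }, { a, b, c, d }, S }

Working:
Start: 𝒞 ∪ {∅, S} = { {  }, { c, d }, { c, d, e }, S }.
Iteration 1: +2 →
  { a, b }  = S∖{ c, d, e }
  { a, b, e }  = S∖{ c, d }
  — 6 sets.
Iteration 2 (1 new):
  { a, b, c, d }  = { c, d } ∪ { a, b }
  — 7 sets.
Iteration 3 (1 new):
  { e }  = S∖{ a, b, c, d }
  — 8 sets.
Iteration 4: already closed under ᶜ and ∪.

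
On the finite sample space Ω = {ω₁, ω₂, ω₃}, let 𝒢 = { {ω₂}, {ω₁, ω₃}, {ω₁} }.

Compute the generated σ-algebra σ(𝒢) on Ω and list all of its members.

σ(𝒢) = { {}, {ω₁}, {ω₂}, {ω₃}, {ω₁, ω₂}, {ω₁, ω₃}, {ω₂, ω₃}, Ω }

Working:
Initial family (5 sets): { {}, {ω₁}, {ω₂}, {ω₁, ω₃}, Ω }.
Round 1 (2 new):
  {ω₁, ω₂}  = {ω₂} ∪ {ω₁}
  {ω₂, ω₃}  = ᶜ of {ω₁}
  |family| = 7
Round 2. New:
  {ω₃}  = ᶜ of {ω₁, ω₂}
  |family| = 8
Round 3 adds nothing — fixpoint reached.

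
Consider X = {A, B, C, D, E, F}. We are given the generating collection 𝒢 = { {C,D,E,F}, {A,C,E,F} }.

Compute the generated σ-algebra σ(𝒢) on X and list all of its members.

σ(𝒢) = { {}, {A}, {B}, {D}, {A,B}, {A,D}, {B,D}, {A,B,D}, {C,E,F}, {A,C,E,F}, {B,C,E,F}, {C,D,E,F}, {A,B,C,E,F}, {A,C,D,E,F}, {B,C,D,E,F}, X }

Derivation:
Seed the family with 𝒢 together with ∅ and X: { {}, {A,C,E,F}, {C,D,E,F}, X }.
Round 1: 3 new —
  {A,B}  = X∖{C,D,E,F}
  {B,D}  = X∖{A,C,E,F}
  {A,C,D,E,F}  = {C,D,E,F} ∪ {A,C,E,F}
  [7 total]
Round 2. New:
  {B}  = X∖{A,C,D,E,F}
  {A,B,D}  = {A,B} ∪ {B,D}
  {A,B,C,E,F}  = {A,C,E,F} ∪ {A,B}
  {B,C,D,E,F}  = {C,D,E,F} ∪ {B,D}
  [11 total]
Round 3. New:
  {A}  = X∖{B,C,D,E,F}
  {D}  = X∖{A,B,C,E,F}
  {C,E,F}  = X∖{A,B,D}
  [14 total]
Round 4. New:
  {A,D}  = {A} ∪ {D}
  {B,C,E,F}  = {C,E,F} ∪ {B}
  [16 total]
Round 5: stable.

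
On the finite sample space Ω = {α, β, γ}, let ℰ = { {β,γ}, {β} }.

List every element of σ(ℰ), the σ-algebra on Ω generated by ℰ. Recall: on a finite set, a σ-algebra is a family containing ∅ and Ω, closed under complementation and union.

Take S₀ = ℰ ∪ {∅, Ω} = { {}, {β}, {β,γ}, Ω }.
Step 1: 2 new —
  {α}  = Ω∖{β,γ}
  {α,γ}  = Ω∖{β}
  (now 6)
Step 2 adds 1:
  {α,β}  = {β} ∪ {α}
  (now 7)
Step 3: 1 new —
  {γ}  = Ω∖{α,β}
  (now 8)
Step 4: closed — nothing new.

|σ(ℰ)| = 8.  σ(ℰ) = { {}, {α}, {β}, {γ}, {α,β}, {α,γ}, {β,γ}, Ω }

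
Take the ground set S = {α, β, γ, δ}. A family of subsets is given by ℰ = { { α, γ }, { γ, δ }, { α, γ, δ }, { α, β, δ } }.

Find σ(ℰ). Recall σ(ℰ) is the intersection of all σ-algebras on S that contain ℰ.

Take S₀ = ℰ ∪ {∅, S} = { {  }, { α, γ }, { γ, δ }, { α, β, δ }, { α, γ, δ }, S }.
Iteration 1: 4 new —
  { β }  = { α, γ, δ }ᶜ
  { γ }  = { α, β, δ }ᶜ
  { α, β }  = { γ, δ }ᶜ
  { β, δ }  = { α, γ }ᶜ
  |family| = 10
Iteration 2: +3 →
  { β, γ }  = { β } ∪ { γ }
  { α, β, γ }  = { α, β } ∪ { γ }
  { β, γ, δ }  = { γ, δ } ∪ { β }
  |family| = 13
Iteration 3 adds 3:
  { α }  = { β, γ, δ }ᶜ
  { δ }  = { α, β, γ }ᶜ
  { α, δ }  = { β, γ }ᶜ
  |family| = 16
After Iteration 4 the family is unchanged; done.

σ(ℰ) = { {  }, { α }, { β }, { γ }, { δ }, { α, β }, { α, γ }, { α, δ }, { β, γ }, { β, δ }, { γ, δ }, { α, β, γ }, { α, β, δ }, { α, γ, δ }, { β, γ, δ }, S }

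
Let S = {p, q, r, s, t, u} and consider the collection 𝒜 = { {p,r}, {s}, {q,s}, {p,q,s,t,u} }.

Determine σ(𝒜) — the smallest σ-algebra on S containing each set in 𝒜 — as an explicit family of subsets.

σ(𝒜) = { ∅, {p}, {q}, {r}, {s}, {p,q}, {p,r}, {p,s}, {q,r}, {q,s}, {r,s}, {t,u}, {p,q,r}, {p,q,s}, {p,r,s}, {p,t,u}, {q,r,s}, {q,t,u}, {r,t,u}, {s,t,u}, {p,q,r,s}, {p,q,t,u}, {p,r,t,u}, {p,s,t,u}, {q,r,t,u}, {q,s,t,u}, {r,s,t,u}, {p,q,r,t,u}, {p,q,s,t,u}, {p,r,s,t,u}, {q,r,s,t,u}, S }

Check:
Initial family (6 sets): { ∅, {s}, {p,r}, {q,s}, {p,q,s,t,u}, S }.
Pass 1 (6 new):
  {r}  = complement {p,q,s,t,u}
  {p,r,s}  = {p,r} ∪ {s}
  {p,q,r,s}  = {p,r} ∪ {q,s}
  {p,r,t,u}  = complement {q,s}
  {q,s,t,u}  = complement {p,r}
  {p,q,r,t,u}  = complement {s}
  — 12 sets.
Pass 2 adds 6:
  {r,s}  = {r} ∪ {s}
  {t,u}  = complement {p,q,r,s}
  {q,r,s}  = {r} ∪ {q,s}
  {q,t,u}  = complement {p,r,s}
  {p,r,s,t,u}  = {p,r,t,u} ∪ {p,r,s}
  {q,r,s,t,u}  = {r} ∪ {q,s,t,u}
  — 18 sets.
Pass 3. New:
  {p}  = complement {q,r,s,t,u}
  {q}  = complement {p,r,s,t,u}
  {p,t,u}  = complement {q,r,s}
  {r,t,u}  = {r} ∪ {t,u}
  {s,t,u}  = {t,u} ∪ {s}
  {p,q,t,u}  = complement {r,s}
  {q,r,t,u}  = {r} ∪ {q,t,u}
  {r,s,t,u}  = {r,s} ∪ {t,u}
  — 26 sets.
Pass 4 adds 6:
  {p,q}  = complement {r,s,t,u}
  {p,s}  = complement {q,r,t,u}
  {q,r}  = {q} ∪ {r}
  {p,q,r}  = complement {s,t,u}
  {p,q,s}  = complement {r,t,u}
  {p,s,t,u}  = {p} ∪ {s,t,u}
  — 32 sets.
Pass 5 adds nothing — fixpoint reached.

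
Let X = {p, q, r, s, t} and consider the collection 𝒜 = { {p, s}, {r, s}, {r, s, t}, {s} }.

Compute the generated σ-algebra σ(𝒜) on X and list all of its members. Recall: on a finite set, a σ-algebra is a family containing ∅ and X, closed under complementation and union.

Start: 𝒜 ∪ {∅, X} = { {}, {s}, {p, s}, {r, s}, {r, s, t}, X }.
Pass 1 adds 6:
  {p, q}  = complement {r, s, t}
  {p, q, t}  = complement {r, s}
  {p, r, s}  = {r, s} ∪ {p, s}
  {q, r, t}  = complement {p, s}
  {p, q, r, t}  = complement {s}
  {p, r, s, t}  = {r, s, t} ∪ {p, s}
  — 12 sets.
Pass 2 (6 new):
  {q}  = complement {p, r, s, t}
  {q, t}  = complement {p, r, s}
  {p, q, s}  = {p, q} ∪ {p, s}
  {p, q, r, s}  = {r, s} ∪ {p, q}
  {p, q, s, t}  = {p, q, t} ∪ {p, s}
  {q, r, s, t}  = {r, s, t} ∪ {q, r, t}
  — 18 sets.
Pass 3 adds 7:
  {p}  = complement {q, r, s, t}
  {r}  = complement {p, q, s, t}
  {t}  = complement {p, q, r, s}
  {q, s}  = {s} ∪ {q}
  {r, t}  = complement {p, q, s}
  {q, r, s}  = {r, s} ∪ {q}
  {q, s, t}  = {q, t} ∪ {s}
  — 25 sets.
Pass 4: +7 →
  {p, r}  = complement {q, s, t}
  {p, t}  = complement {q, r, s}
  {q, r}  = {q} ∪ {r}
  {s, t}  = {t} ∪ {s}
  {p, q, r}  = {p, q} ∪ {r}
  {p, r, t}  = complement {q, s}
  {p, s, t}  = {t} ∪ {p, s}
  — 32 sets.
Pass 5: already closed under ᶜ and ∪.

Therefore σ(𝒜) = { {}, {p}, {q}, {r}, {s}, {t}, {p, q}, {p, r}, {p, s}, {p, t}, {q, r}, {q, s}, {q, t}, {r, s}, {r, t}, {s, t}, {p, q, r}, {p, q, s}, {p, q, t}, {p, r, s}, {p, r, t}, {p, s, t}, {q, r, s}, {q, r, t}, {q, s, t}, {r, s, t}, {p, q, r, s}, {p, q, r, t}, {p, q, s, t}, {p, r, s, t}, {q, r, s, t}, X } (|σ(𝒜)| = 32).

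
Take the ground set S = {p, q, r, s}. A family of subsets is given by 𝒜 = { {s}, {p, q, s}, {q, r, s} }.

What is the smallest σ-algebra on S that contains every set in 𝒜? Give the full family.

Initial family (5 sets): { {}, {s}, {p, q, s}, {q, r, s}, S }.
Pass 1 adds 3:
  {p}  = complement {q, r, s}
  {r}  = complement {p, q, s}
  {p, q, r}  = complement {s}
  (now 8)
Pass 2 adds 3:
  {p, r}  = {r} ∪ {p}
  {p, s}  = {s} ∪ {p}
  {r, s}  = {s} ∪ {r}
  (now 11)
Pass 3. New:
  {p, q}  = complement {r, s}
  {q, r}  = complement {p, s}
  {q, s}  = complement {p, r}
  {p, r, s}  = {r} ∪ {p, s}
  (now 15)
Pass 4. New:
  {q}  = complement {p, r, s}
  (now 16)
Pass 5: no new sets; the family is a σ-algebra.

σ(𝒜) = { {}, {p}, {q}, {r}, {s}, {p, q}, {p, r}, {p, s}, {q, r}, {q, s}, {r, s}, {p, q, r}, {p, q, s}, {p, r, s}, {q, r, s}, S }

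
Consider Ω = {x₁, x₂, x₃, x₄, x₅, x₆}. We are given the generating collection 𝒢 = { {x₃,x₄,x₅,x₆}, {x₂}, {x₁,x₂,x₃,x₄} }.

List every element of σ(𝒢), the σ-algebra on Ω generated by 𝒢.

σ(𝒢) = { ∅, {x₁}, {x₂}, {x₁,x₂}, {x₃,x₄}, {x₅,x₆}, {x₁,x₃,x₄}, {x₁,x₅,x₆}, {x₂,x₃,x₄}, {x₂,x₅,x₆}, {x₁,x₂,x₃,x₄}, {x₁,x₂,x₅,x₆}, {x₃,x₄,x₅,x₆}, {x₁,x₃,x₄,x₅,x₆}, {x₂,x₃,x₄,x₅,x₆}, Ω }

Derivation:
Begin from { ∅, {x₂}, {x₁,x₂,x₃,x₄}, {x₃,x₄,x₅,x₆}, Ω } (that is, 𝒢 plus ∅ and Ω).
Round 1: +4 →
  {x₁,x₂}  = complement {x₃,x₄,x₅,x₆}
  {x₅,x₆}  = complement {x₁,x₂,x₃,x₄}
  {x₁,x₃,x₄,x₅,x₆}  = complement {x₂}
  {x₂,x₃,x₄,x₅,x₆}  = {x₃,x₄,x₅,x₆} ∪ {x₂}
  [9 total]
Round 2 adds 3:
  {x₁}  = complement {x₂,x₃,x₄,x₅,x₆}
  {x₂,x₅,x₆}  = {x₅,x₆} ∪ {x₂}
  {x₁,x₂,x₅,x₆}  = {x₅,x₆} ∪ {x₁,x₂}
  [12 total]
Round 3 (3 new):
  {x₃,x₄}  = complement {x₁,x₂,x₅,x₆}
  {x₁,x₃,x₄}  = complement {x₂,x₅,x₆}
  {x₁,x₅,x₆}  = {x₅,x₆} ∪ {x₁}
  [15 total]
Round 4. New:
  {x₂,x₃,x₄}  = complement {x₁,x₅,x₆}
  [16 total]
Round 5: no new sets; the family is a σ-algebra.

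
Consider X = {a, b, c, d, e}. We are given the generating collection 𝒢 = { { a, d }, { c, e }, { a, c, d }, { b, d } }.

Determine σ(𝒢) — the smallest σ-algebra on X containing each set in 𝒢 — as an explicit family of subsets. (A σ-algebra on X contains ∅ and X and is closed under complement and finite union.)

Answer: σ(𝒢) = { {  }, { a }, { b }, { c }, { d }, { e }, { a, b }, { a, c }, { a, d }, { a, e }, { b, c }, { b, d }, { b, e }, { c, d }, { c, e }, { d, e }, { a, b, c }, { a, b, d }, { a, b, e }, { a, c, d }, { a, c, e }, { a, d, e }, { b, c, d }, { b, c, e }, { b, d, e }, { c, d, e }, { a, b, c, d }, { a, b, c, e }, { a, b, d, e }, { a, c, d, e }, { b, c, d, e }, X }

Working:
Take S₀ = 𝒢 ∪ {∅, X} = { {  }, { a, d }, { b, d }, { c, e }, { a, c, d }, X }.
Round 1 (7 new):
  { b, e }  = ᶜ of { a, c, d }
  { a, b, d }  = ᶜ of { c, e }
  { a, c, e }  = ᶜ of { b, d }
  { b, c, e }  = ᶜ of { a, d }
  { a, b, c, d }  = { a, c, d } ∪ { b, d }
  { a, c, d, e }  = { a, c, d } ∪ { c, e }
  { b, c, d, e }  = { c, e } ∪ { b, d }
  |family| = 13
Round 2: 6 new —
  { a }  = ᶜ of { b, c, d, e }
  { b }  = ᶜ of { a, c, d, e }
  { e }  = ᶜ of { a, b, c, d }
  { b, d, e }  = { b, e } ∪ { b, d }
  { a, b, c, e }  = { b, e } ∪ { a, c, e }
  { a, b, d, e }  = { b, e } ∪ { a, b, d }
  |family| = 19
Round 3: 7 new —
  { c }  = ᶜ of { a, b, d, e }
  { d }  = ᶜ of { a, b, c, e }
  { a, b }  = { b } ∪ { a }
  { a, c }  = ᶜ of { b, d, e }
  { a, e }  = { e } ∪ { a }
  { a, b, e }  = { b, e } ∪ { a }
  { a, d, e }  = { a, d } ∪ { e }
  |family| = 26
Round 4: +6 →
  { b, c }  = ᶜ of { a, d, e }
  { c, d }  = ᶜ of { a, b, e }
  { d, e }  = { e } ∪ { d }
  { a, b, c }  = { a, b } ∪ { c }
  { b, c, d }  = ᶜ of { a, e }
  { c, d, e }  = ᶜ of { a, b }
  |family| = 32
Round 5: closed — nothing new.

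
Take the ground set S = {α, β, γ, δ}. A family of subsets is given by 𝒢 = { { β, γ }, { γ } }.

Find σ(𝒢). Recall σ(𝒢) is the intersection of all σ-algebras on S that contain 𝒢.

|σ(𝒢)| = 8.  σ(𝒢) = { {}, { β }, { γ }, { α, δ }, { β, γ }, { α, β, δ }, { α, γ, δ }, S }

Derivation:
Start: 𝒢 ∪ {∅, S} = { {}, { γ }, { β, γ }, S }.
Round 1: +2 →
  { α, δ }  = ᶜ of { β, γ }
  { α, β, δ }  = ᶜ of { γ }
  |family| = 6
Round 2: +1 →
  { α, γ, δ }  = { γ } ∪ { α, δ }
  |family| = 7
Round 3: +1 →
  { β }  = ᶜ of { α, γ, δ }
  |family| = 8
Round 4: closed — nothing new.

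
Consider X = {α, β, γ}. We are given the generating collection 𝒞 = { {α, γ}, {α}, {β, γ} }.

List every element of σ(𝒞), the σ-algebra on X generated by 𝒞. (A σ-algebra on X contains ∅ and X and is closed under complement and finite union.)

Seed the family with 𝒞 together with ∅ and X: { ∅, {α}, {α, γ}, {β, γ}, X }.
Iteration 1 adds 1:
  {β}  = {α, γ}ᶜ
Iteration 2 adds 1:
  {α, β}  = {β} ∪ {α}
Iteration 3 (1 new):
  {γ}  = {α, β}ᶜ
Iteration 4: stable.

|σ(𝒞)| = 8.  σ(𝒞) = { ∅, {α}, {β}, {γ}, {α, β}, {α, γ}, {β, γ}, X }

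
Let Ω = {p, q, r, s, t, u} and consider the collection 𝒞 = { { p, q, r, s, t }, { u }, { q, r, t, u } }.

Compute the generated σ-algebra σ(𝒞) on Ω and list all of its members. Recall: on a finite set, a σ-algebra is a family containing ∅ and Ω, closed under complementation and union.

σ(𝒞) (8 sets): { {}, { u }, { p, s }, { p, s, u }, { q, r, t }, { q, r, t, u }, { p, q, r, s, t }, Ω }

Derivation:
Start: 𝒞 ∪ {∅, Ω} = { {}, { u }, { q, r, t, u }, { p, q, r, s, t }, Ω }.
Round 1 (1 new):
  { p, s }  = Ω∖{ q, r, t, u }
  — 6 sets.
Round 2: 1 new —
  { p, s, u }  = { p, s } ∪ { u }
  — 7 sets.
Round 3 (1 new):
  { q, r, t }  = Ω∖{ p, s, u }
  — 8 sets.
Round 4: already closed under ᶜ and ∪.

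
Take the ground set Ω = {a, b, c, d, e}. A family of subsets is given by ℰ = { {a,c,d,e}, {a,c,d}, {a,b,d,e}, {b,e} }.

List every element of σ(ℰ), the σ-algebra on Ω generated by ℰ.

Answer: σ(ℰ) = { ∅, {b}, {c}, {e}, {a,d}, {b,c}, {b,e}, {c,e}, {a,b,d}, {a,c,d}, {a,d,e}, {b,c,e}, {a,b,c,d}, {a,b,d,e}, {a,c,d,e}, Ω }

Check:
Start: ℰ ∪ {∅, Ω} = { ∅, {b,e}, {a,c,d}, {a,b,d,e}, {a,c,d,e}, Ω }.
Round 1: 2 new —
  {b}  = Ω∖{a,c,d,e}
  {c}  = Ω∖{a,b,d,e}
  [8 total]
Round 2 (3 new):
  {b,c}  = {c} ∪ {b}
  {b,c,e}  = {c} ∪ {b,e}
  {a,b,c,d}  = {b} ∪ {a,c,d}
  [11 total]
Round 3. New:
  {e}  = Ω∖{a,b,c,d}
  {a,d}  = Ω∖{b,c,e}
  {a,d,e}  = Ω∖{b,c}
  [14 total]
Round 4: +2 →
  {c,e}  = {c} ∪ {e}
  {a,b,d}  = {a,d} ∪ {b}
  [16 total]
Round 5 adds nothing — fixpoint reached.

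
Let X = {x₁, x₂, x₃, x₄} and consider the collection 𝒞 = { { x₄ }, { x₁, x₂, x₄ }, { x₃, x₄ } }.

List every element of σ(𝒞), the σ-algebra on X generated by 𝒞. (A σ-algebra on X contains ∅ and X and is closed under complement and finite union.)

Seed the family with 𝒞 together with ∅ and X: { {}, { x₄ }, { x₃, x₄ }, { x₁, x₂, x₄ }, X }.
Round 1 adds 3:
  { x₃ }  = ᶜ of { x₁, x₂, x₄ }
  { x₁, x₂ }  = ᶜ of { x₃, x₄ }
  { x₁, x₂, x₃ }  = ᶜ of { x₄ }
Round 2 adds nothing — fixpoint reached.

Hence σ(𝒞) has 8 members: { {}, { x₃ }, { x₄ }, { x₁, x₂ }, { x₃, x₄ }, { x₁, x₂, x₃ }, { x₁, x₂, x₄ }, X }.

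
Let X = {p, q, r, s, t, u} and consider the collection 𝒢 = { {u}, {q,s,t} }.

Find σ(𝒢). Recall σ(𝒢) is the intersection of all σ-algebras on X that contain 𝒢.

Start: 𝒢 ∪ {∅, X} = { {}, {u}, {q,s,t}, X }.
Round 1 adds 3:
  {p,r,u}  = {q,s,t}ᶜ
  {q,s,t,u}  = {q,s,t} ∪ {u}
  {p,q,r,s,t}  = {u}ᶜ
  |family| = 7
Round 2: +1 →
  {p,r}  = {q,s,t,u}ᶜ
  |family| = 8
Round 3: closed — nothing new.

σ(𝒢) = { {}, {u}, {p,r}, {p,r,u}, {q,s,t}, {q,s,t,u}, {p,q,r,s,t}, X }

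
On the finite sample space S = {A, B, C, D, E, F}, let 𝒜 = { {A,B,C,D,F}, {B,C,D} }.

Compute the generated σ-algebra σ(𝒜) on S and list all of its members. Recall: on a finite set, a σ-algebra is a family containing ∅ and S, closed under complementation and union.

σ(𝒜) (8 sets): { {}, {E}, {A,F}, {A,E,F}, {B,C,D}, {B,C,D,E}, {A,B,C,D,F}, S }

Trace:
Take S₀ = 𝒜 ∪ {∅, S} = { {}, {B,C,D}, {A,B,C,D,F}, S }.
Round 1 (2 new):
  {E}  = ᶜ of {A,B,C,D,F}
  {A,E,F}  = ᶜ of {B,C,D}
  — 6 sets.
Round 2: +1 →
  {B,C,D,E}  = {B,C,D} ∪ {E}
  — 7 sets.
Round 3: 1 new —
  {A,F}  = ᶜ of {B,C,D,E}
  — 8 sets.
Round 4: closed — nothing new.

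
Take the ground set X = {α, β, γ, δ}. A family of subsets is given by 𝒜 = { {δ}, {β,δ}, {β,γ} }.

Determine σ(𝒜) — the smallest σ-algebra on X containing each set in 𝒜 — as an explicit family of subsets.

Take S₀ = 𝒜 ∪ {∅, X} = { {}, {δ}, {β,γ}, {β,δ}, X }.
Pass 1. New:
  {α,γ}  = complement {β,δ}
  {α,δ}  = complement {β,γ}
  {α,β,γ}  = complement {δ}
  {β,γ,δ}  = {β,γ} ∪ {δ}
Pass 2: 3 new —
  {α}  = complement {β,γ,δ}
  {α,β,δ}  = {α,δ} ∪ {β,δ}
  {α,γ,δ}  = {α,δ} ∪ {α,γ}
Pass 3 (2 new):
  {β}  = complement {α,γ,δ}
  {γ}  = complement {α,β,δ}
Pass 4. New:
  {α,β}  = {β} ∪ {α}
  {γ,δ}  = {γ} ∪ {δ}
Pass 5: no new sets; the family is a σ-algebra.

σ(𝒜) = { {}, {α}, {β}, {γ}, {δ}, {α,β}, {α,γ}, {α,δ}, {β,γ}, {β,δ}, {γ,δ}, {α,β,γ}, {α,β,δ}, {α,γ,δ}, {β,γ,δ}, X }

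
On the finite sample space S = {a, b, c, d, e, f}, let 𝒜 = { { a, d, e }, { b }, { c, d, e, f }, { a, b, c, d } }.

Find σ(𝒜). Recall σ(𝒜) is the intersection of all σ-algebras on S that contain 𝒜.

Start: 𝒜 ∪ {∅, S} = { {}, { b }, { a, d, e }, { a, b, c, d }, { c, d, e, f }, S }.
Pass 1. New:
  { a, b }  = S∖{ c, d, e, f }
  { e, f }  = S∖{ a, b, c, d }
  { b, c, f }  = S∖{ a, d, e }
  { a, b, d, e }  = { a, d, e } ∪ { b }
  { a, b, c, d, e }  = { a, d, e } ∪ { a, b, c, d }
  { a, c, d, e, f }  = S∖{ b }
  { b, c, d, e, f }  = { c, d, e, f } ∪ { b }
Pass 2 adds 10:
  { a }  = S∖{ b, c, d, e, f }
  { f }  = S∖{ a, b, c, d, e }
  { c, f }  = S∖{ a, b, d, e }
  { b, e, f }  = { e, f } ∪ { b }
  { a, b, c, f }  = { a, b } ∪ { b, c, f }
  { a, b, e, f }  = { e, f } ∪ { a, b }
  { a, d, e, f }  = { a, d, e } ∪ { e, f }
  { b, c, e, f }  = { e, f } ∪ { b, c, f }
  { a, b, c, d, f }  = { b, c, f } ∪ { a, b, c, d }
  { a, b, d, e, f }  = { e, f } ∪ { a, b, d, e }
Pass 3. New:
  { c }  = S∖{ a, b, d, e, f }
  { e }  = S∖{ a, b, c, d, f }
  { a, d }  = S∖{ b, c, e, f }
  { a, f }  = { f } ∪ { a }
  { b, c }  = S∖{ a, d, e, f }
  { b, f }  = { b } ∪ { f }
  { c, d }  = S∖{ a, b, e, f }
  { d, e }  = S∖{ a, b, c, f }
  { a, b, f }  = { a, b } ∪ { f }
  { a, c, d }  = S∖{ b, e, f }
  { a, c, f }  = { c, f } ∪ { a }
  { a, e, f }  = { e, f } ∪ { a }
  { c, e, f }  = { e, f } ∪ { c, f }
  { a, b, c, e, f }  = { e, f } ∪ { a, b, c, f }
Pass 4. New:
  { d }  = S∖{ a, b, c, e, f }
  { a, c }  = { c } ∪ { a }
  { a, e }  = { e } ∪ { a }
  { b, e }  = { b } ∪ { e }
  { c, e }  = { e } ∪ { c }
  { a, b, c }  = { a, b } ∪ { c }
  { a, b, d }  = S∖{ c, e, f }
  { a, b, e }  = { a, b } ∪ { e }
  { a, d, f }  = { a, f } ∪ { a, d }
  { b, c, d }  = S∖{ a, e, f }
  { b, c, e }  = { e } ∪ { b, c }
  { b, d, e }  = S∖{ a, c, f }
  { c, d, e }  = S∖{ a, b, f }
  { c, d, f }  = { c, d } ∪ { f }
  { d, e, f }  = { e, f } ∪ { d, e }
  { a, b, d, f }  = { b, f } ∪ { a, d }
  { a, c, d, e }  = S∖{ b, f }
  { a, c, d, f }  = { c, d } ∪ { a, c, f }
  { a, c, e, f }  = { e, f } ∪ { a, c, f }
  { b, c, d, e }  = S∖{ a, f }
  { b, c, d, f }  = { c, d } ∪ { b, c, f }
  { b, d, e, f }  = { b, e, f } ∪ { d, e }
Pass 5 (5 new):
  { b, d }  = S∖{ a, c, e, f }
  { d, f }  = { f } ∪ { d }
  { a, c, e }  = { a, c } ∪ { a, e }
  { b, d, f }  = { b, f } ∪ { d }
  { a, b, c, e }  = { b, e } ∪ { a, c }
Pass 6: already closed under ᶜ and ∪.

|σ(𝒜)| = 64.  σ(𝒜) = { {}, { a }, { b }, { c }, { d }, { e }, { f }, { a, b }, { a, c }, { a, d }, { a, e }, { a, f }, { b, c }, { b, d }, { b, e }, { b, f }, { c, d }, { c, e }, { c, f }, { d, e }, { d, f }, { e, f }, { a, b, c }, { a, b, d }, { a, b, e }, { a, b, f }, { a, c, d }, { a, c, e }, { a, c, f }, { a, d, e }, { a, d, f }, { a, e, f }, { b, c, d }, { b, c, e }, { b, c, f }, { b, d, e }, { b, d, f }, { b, e, f }, { c, d, e }, { c, d, f }, { c, e, f }, { d, e, f }, { a, b, c, d }, { a, b, c, e }, { a, b, c, f }, { a, b, d, e }, { a, b, d, f }, { a, b, e, f }, { a, c, d, e }, { a, c, d, f }, { a, c, e, f }, { a, d, e, f }, { b, c, d, e }, { b, c, d, f }, { b, c, e, f }, { b, d, e, f }, { c, d, e, f }, { a, b, c, d, e }, { a, b, c, d, f }, { a, b, c, e, f }, { a, b, d, e, f }, { a, c, d, e, f }, { b, c, d, e, f }, S }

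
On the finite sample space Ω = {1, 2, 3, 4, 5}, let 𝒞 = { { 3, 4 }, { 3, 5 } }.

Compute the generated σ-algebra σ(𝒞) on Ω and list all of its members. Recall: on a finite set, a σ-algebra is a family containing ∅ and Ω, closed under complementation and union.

Seed the family with 𝒞 together with ∅ and Ω: { {}, { 3, 4 }, { 3, 5 }, Ω }.
Iteration 1: 3 new —
  { 1, 2, 4 }  = Ω∖{ 3, 5 }
  { 1, 2, 5 }  = Ω∖{ 3, 4 }
  { 3, 4, 5 }  = { 3, 5 } ∪ { 3, 4 }
  |family| = 7
Iteration 2 adds 4:
  { 1, 2 }  = Ω∖{ 3, 4, 5 }
  { 1, 2, 3, 4 }  = { 3, 4 } ∪ { 1, 2, 4 }
  { 1, 2, 3, 5 }  = { 1, 2, 5 } ∪ { 3, 5 }
  { 1, 2, 4, 5 }  = { 1, 2, 5 } ∪ { 1, 2, 4 }
  |family| = 11
Iteration 3. New:
  { 3 }  = Ω∖{ 1, 2, 4, 5 }
  { 4 }  = Ω∖{ 1, 2, 3, 5 }
  { 5 }  = Ω∖{ 1, 2, 3, 4 }
  |family| = 14
Iteration 4 (2 new):
  { 4, 5 }  = { 4 } ∪ { 5 }
  { 1, 2, 3 }  = { 3 } ∪ { 1, 2 }
  |family| = 16
Iteration 5: closed — nothing new.

Hence σ(𝒞) has 16 members: { {}, { 3 }, { 4 }, { 5 }, { 1, 2 }, { 3, 4 }, { 3, 5 }, { 4, 5 }, { 1, 2, 3 }, { 1, 2, 4 }, { 1, 2, 5 }, { 3, 4, 5 }, { 1, 2, 3, 4 }, { 1, 2, 3, 5 }, { 1, 2, 4, 5 }, Ω }.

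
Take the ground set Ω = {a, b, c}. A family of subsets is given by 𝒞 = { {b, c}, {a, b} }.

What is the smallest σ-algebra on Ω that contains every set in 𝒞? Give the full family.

σ(𝒞) = { ∅, {a}, {b}, {c}, {a, b}, {a, c}, {b, c}, Ω }

Derivation:
Seed the family with 𝒞 together with ∅ and Ω: { ∅, {a, b}, {b, c}, Ω }.
Iteration 1 (2 new):
  {a}  = {b, c}ᶜ
  {c}  = {a, b}ᶜ
Iteration 2. New:
  {a, c}  = {c} ∪ {a}
Iteration 3 adds 1:
  {b}  = {a, c}ᶜ
Iteration 4: no new sets; the family is a σ-algebra.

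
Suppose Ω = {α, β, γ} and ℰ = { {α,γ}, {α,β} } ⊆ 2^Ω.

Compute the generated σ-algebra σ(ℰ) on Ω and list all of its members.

σ(ℰ) (8 sets): { {}, {α}, {β}, {γ}, {α,β}, {α,γ}, {β,γ}, Ω }

Trace:
Take S₀ = ℰ ∪ {∅, Ω} = { {}, {α,β}, {α,γ}, Ω }.
Pass 1 adds 2:
  {β}  = ᶜ of {α,γ}
  {γ}  = ᶜ of {α,β}
  — 6 sets.
Pass 2. New:
  {β,γ}  = {γ} ∪ {β}
  — 7 sets.
Pass 3 adds 1:
  {α}  = ᶜ of {β,γ}
  — 8 sets.
Pass 4 adds nothing — fixpoint reached.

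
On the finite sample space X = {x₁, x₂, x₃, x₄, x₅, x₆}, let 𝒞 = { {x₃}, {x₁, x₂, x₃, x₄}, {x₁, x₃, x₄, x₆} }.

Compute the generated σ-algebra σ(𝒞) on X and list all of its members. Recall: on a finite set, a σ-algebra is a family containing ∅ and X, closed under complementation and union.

σ(𝒞) = { ∅, {x₂}, {x₃}, {x₅}, {x₆}, {x₁, x₄}, {x₂, x₃}, {x₂, x₅}, {x₂, x₆}, {x₃, x₅}, {x₃, x₆}, {x₅, x₆}, {x₁, x₂, x₄}, {x₁, x₃, x₄}, {x₁, x₄, x₅}, {x₁, x₄, x₆}, {x₂, x₃, x₅}, {x₂, x₃, x₆}, {x₂, x₅, x₆}, {x₃, x₅, x₆}, {x₁, x₂, x₃, x₄}, {x₁, x₂, x₄, x₅}, {x₁, x₂, x₄, x₆}, {x₁, x₃, x₄, x₅}, {x₁, x₃, x₄, x₆}, {x₁, x₄, x₅, x₆}, {x₂, x₃, x₅, x₆}, {x₁, x₂, x₃, x₄, x₅}, {x₁, x₂, x₃, x₄, x₆}, {x₁, x₂, x₄, x₅, x₆}, {x₁, x₃, x₄, x₅, x₆}, X }

Trace:
Take S₀ = 𝒞 ∪ {∅, X} = { ∅, {x₃}, {x₁, x₂, x₃, x₄}, {x₁, x₃, x₄, x₆}, X }.
Iteration 1: 4 new —
  {x₂, x₅}  = {x₁, x₃, x₄, x₆}ᶜ
  {x₅, x₆}  = {x₁, x₂, x₃, x₄}ᶜ
  {x₁, x₂, x₃, x₄, x₆}  = {x₁, x₃, x₄, x₆} ∪ {x₁, x₂, x₃, x₄}
  {x₁, x₂, x₄, x₅, x₆}  = {x₃}ᶜ
Iteration 2. New:
  {x₅}  = {x₁, x₂, x₃, x₄, x₆}ᶜ
  {x₂, x₃, x₅}  = {x₂, x₅} ∪ {x₃}
  {x₂, x₅, x₆}  = {x₂, x₅} ∪ {x₅, x₆}
  {x₃, x₅, x₆}  = {x₅, x₆} ∪ {x₃}
  {x₁, x₂, x₃, x₄, x₅}  = {x₂, x₅} ∪ {x₁, x₂, x₃, x₄}
  {x₁, x₃, x₄, x₅, x₆}  = {x₅, x₆} ∪ {x₁, x₃, x₄, x₆}
Iteration 3 (7 new):
  {x₂}  = {x₁, x₃, x₄, x₅, x₆}ᶜ
  {x₆}  = {x₁, x₂, x₃, x₄, x₅}ᶜ
  {x₃, x₅}  = {x₃} ∪ {x₅}
  {x₁, x₂, x₄}  = {x₃, x₅, x₆}ᶜ
  {x₁, x₃, x₄}  = {x₂, x₅, x₆}ᶜ
  {x₁, x₄, x₆}  = {x₂, x₃, x₅}ᶜ
  {x₂, x₃, x₅, x₆}  = {x₃} ∪ {x₂, x₅, x₆}
Iteration 4. New:
  {x₁, x₄}  = {x₂, x₃, x₅, x₆}ᶜ
  {x₂, x₃}  = {x₂} ∪ {x₃}
  {x₂, x₆}  = {x₂} ∪ {x₆}
  {x₃, x₆}  = {x₆} ∪ {x₃}
  {x₁, x₂, x₄, x₅}  = {x₂, x₅} ∪ {x₁, x₂, x₄}
  {x₁, x₂, x₄, x₆}  = {x₃, x₅}ᶜ
  {x₁, x₃, x₄, x₅}  = {x₁, x₃, x₄} ∪ {x₃, x₅}
  {x₁, x₄, x₅, x₆}  = {x₅, x₆} ∪ {x₁, x₄, x₆}
Iteration 5 adds 2:
  {x₁, x₄, x₅}  = {x₅} ∪ {x₁, x₄}
  {x₂, x₃, x₆}  = {x₂} ∪ {x₃, x₆}
Iteration 6: stable.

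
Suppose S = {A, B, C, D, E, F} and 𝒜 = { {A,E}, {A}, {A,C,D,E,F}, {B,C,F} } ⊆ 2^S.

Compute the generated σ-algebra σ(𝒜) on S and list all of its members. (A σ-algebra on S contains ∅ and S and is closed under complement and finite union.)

Begin from { {}, {A}, {A,E}, {B,C,F}, {A,C,D,E,F}, S } (that is, 𝒜 plus ∅ and S).
Iteration 1: +6 →
  {B}  = {A,C,D,E,F}ᶜ
  {A,D,E}  = {B,C,F}ᶜ
  {A,B,C,F}  = {B,C,F} ∪ {A}
  {B,C,D,F}  = {A,E}ᶜ
  {A,B,C,E,F}  = {A,E} ∪ {B,C,F}
  {B,C,D,E,F}  = {A}ᶜ
Iteration 2: 6 new —
  {D}  = {A,B,C,E,F}ᶜ
  {A,B}  = {B} ∪ {A}
  {D,E}  = {A,B,C,F}ᶜ
  {A,B,E}  = {B} ∪ {A,E}
  {A,B,D,E}  = {A,D,E} ∪ {B}
  {A,B,C,D,F}  = {A,B,C,F} ∪ {B,C,D,F}
Iteration 3 (8 new):
  {E}  = {A,B,C,D,F}ᶜ
  {A,D}  = {A} ∪ {D}
  {B,D}  = {B} ∪ {D}
  {C,F}  = {A,B,D,E}ᶜ
  {A,B,D}  = {A,B} ∪ {D}
  {B,D,E}  = {D,E} ∪ {B}
  {C,D,F}  = {A,B,E}ᶜ
  {C,D,E,F}  = {A,B}ᶜ
Iteration 4: 6 new —
  {B,E}  = {B} ∪ {E}
  {A,C,F}  = {B,D,E}ᶜ
  {C,E,F}  = {A,B,D}ᶜ
  {A,C,D,F}  = {A,D} ∪ {C,F}
  {A,C,E,F}  = {B,D}ᶜ
  {B,C,E,F}  = {A,D}ᶜ
Iteration 5: already closed under ᶜ and ∪.

Therefore σ(𝒜) = { {}, {A}, {B}, {D}, {E}, {A,B}, {A,D}, {A,E}, {B,D}, {B,E}, {C,F}, {D,E}, {A,B,D}, {A,B,E}, {A,C,F}, {A,D,E}, {B,C,F}, {B,D,E}, {C,D,F}, {C,E,F}, {A,B,C,F}, {A,B,D,E}, {A,C,D,F}, {A,C,E,F}, {B,C,D,F}, {B,C,E,F}, {C,D,E,F}, {A,B,C,D,F}, {A,B,C,E,F}, {A,C,D,E,F}, {B,C,D,E,F}, S } (|σ(𝒜)| = 32).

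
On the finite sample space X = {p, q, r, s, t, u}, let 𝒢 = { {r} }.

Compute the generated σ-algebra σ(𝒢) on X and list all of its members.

Start: 𝒢 ∪ {∅, X} = { ∅, {r}, X }.
Step 1. New:
  {p,q,s,t,u}  = {r}ᶜ
  — 4 sets.
Step 2: closed — nothing new.

σ(𝒢) = { ∅, {r}, {p,q,s,t,u}, X }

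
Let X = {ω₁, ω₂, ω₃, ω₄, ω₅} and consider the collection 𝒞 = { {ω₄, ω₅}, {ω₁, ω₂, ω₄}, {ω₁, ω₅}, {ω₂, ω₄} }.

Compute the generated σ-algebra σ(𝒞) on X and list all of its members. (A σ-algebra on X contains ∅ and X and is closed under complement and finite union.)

|σ(𝒞)| = 32.  σ(𝒞) = { {}, {ω₁}, {ω₂}, {ω₃}, {ω₄}, {ω₅}, {ω₁, ω₂}, {ω₁, ω₃}, {ω₁, ω₄}, {ω₁, ω₅}, {ω₂, ω₃}, {ω₂, ω₄}, {ω₂, ω₅}, {ω₃, ω₄}, {ω₃, ω₅}, {ω₄, ω₅}, {ω₁, ω₂, ω₃}, {ω₁, ω₂, ω₄}, {ω₁, ω₂, ω₅}, {ω₁, ω₃, ω₄}, {ω₁, ω₃, ω₅}, {ω₁, ω₄, ω₅}, {ω₂, ω₃, ω₄}, {ω₂, ω₃, ω₅}, {ω₂, ω₄, ω₅}, {ω₃, ω₄, ω₅}, {ω₁, ω₂, ω₃, ω₄}, {ω₁, ω₂, ω₃, ω₅}, {ω₁, ω₂, ω₄, ω₅}, {ω₁, ω₃, ω₄, ω₅}, {ω₂, ω₃, ω₄, ω₅}, X }

Working:
Initial family (6 sets): { {}, {ω₁, ω₅}, {ω₂, ω₄}, {ω₄, ω₅}, {ω₁, ω₂, ω₄}, X }.
Pass 1 adds 7:
  {ω₃, ω₅}  = ᶜ of {ω₁, ω₂, ω₄}
  {ω₁, ω₂, ω₃}  = ᶜ of {ω₄, ω₅}
  {ω₁, ω₃, ω₅}  = ᶜ of {ω₂, ω₄}
  {ω₁, ω₄, ω₅}  = {ω₄, ω₅} ∪ {ω₁, ω₅}
  {ω₂, ω₃, ω₄}  = ᶜ of {ω₁, ω₅}
  {ω₂, ω₄, ω₅}  = {ω₄, ω₅} ∪ {ω₂, ω₄}
  {ω₁, ω₂, ω₄, ω₅}  = {ω₄, ω₅} ∪ {ω₁, ω₂, ω₄}
  (now 13)
Pass 2: +8 →
  {ω₃}  = ᶜ of {ω₁, ω₂, ω₄, ω₅}
  {ω₁, ω₃}  = ᶜ of {ω₂, ω₄, ω₅}
  {ω₂, ω₃}  = ᶜ of {ω₁, ω₄, ω₅}
  {ω₃, ω₄, ω₅}  = {ω₄, ω₅} ∪ {ω₃, ω₅}
  {ω₁, ω₂, ω₃, ω₄}  = {ω₁, ω₂, ω₃} ∪ {ω₂, ω₃, ω₄}
  {ω₁, ω₂, ω₃, ω₅}  = {ω₁, ω₂, ω₃} ∪ {ω₁, ω₃, ω₅}
  {ω₁, ω₃, ω₄, ω₅}  = {ω₁, ω₄, ω₅} ∪ {ω₁, ω₃, ω₅}
  {ω₂, ω₃, ω₄, ω₅}  = {ω₂, ω₃, ω₄} ∪ {ω₄, ω₅}
  (now 21)
Pass 3 adds 6:
  {ω₁}  = ᶜ of {ω₂, ω₃, ω₄, ω₅}
  {ω₂}  = ᶜ of {ω₁, ω₃, ω₄, ω₅}
  {ω₄}  = ᶜ of {ω₁, ω₂, ω₃, ω₅}
  {ω₅}  = ᶜ of {ω₁, ω₂, ω₃, ω₄}
  {ω₁, ω₂}  = ᶜ of {ω₃, ω₄, ω₅}
  {ω₂, ω₃, ω₅}  = {ω₃, ω₅} ∪ {ω₂, ω₃}
  (now 27)
Pass 4 adds 5:
  {ω₁, ω₄}  = ᶜ of {ω₂, ω₃, ω₅}
  {ω₂, ω₅}  = {ω₂} ∪ {ω₅}
  {ω₃, ω₄}  = {ω₃} ∪ {ω₄}
  {ω₁, ω₂, ω₅}  = {ω₁, ω₂} ∪ {ω₅}
  {ω₁, ω₃, ω₄}  = {ω₁, ω₃} ∪ {ω₄}
  (now 32)
Pass 5: no new sets; the family is a σ-algebra.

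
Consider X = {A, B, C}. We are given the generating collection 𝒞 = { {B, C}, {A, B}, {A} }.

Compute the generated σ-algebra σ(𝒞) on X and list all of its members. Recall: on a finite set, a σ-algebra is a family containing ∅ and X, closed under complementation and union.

Answer: σ(𝒞) = { {}, {A}, {B}, {C}, {A, B}, {A, C}, {B, C}, X }

Check:
Initial family (5 sets): { {}, {A}, {A, B}, {B, C}, X }.
Iteration 1: +1 →
  {C}  = complement {A, B}
  |family| = 6
Iteration 2: +1 →
  {A, C}  = {C} ∪ {A}
  |family| = 7
Iteration 3 adds 1:
  {B}  = complement {A, C}
  |family| = 8
Iteration 4 adds nothing — fixpoint reached.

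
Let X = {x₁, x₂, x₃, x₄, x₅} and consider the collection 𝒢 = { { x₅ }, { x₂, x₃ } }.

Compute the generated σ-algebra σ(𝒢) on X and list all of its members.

σ(𝒢) (8 sets): { {}, { x₅ }, { x₁, x₄ }, { x₂, x₃ }, { x₁, x₄, x₅ }, { x₂, x₃, x₅ }, { x₁, x₂, x₃, x₄ }, X }

Trace:
Seed the family with 𝒢 together with ∅ and X: { {}, { x₅ }, { x₂, x₃ }, X }.
Round 1. New:
  { x₁, x₄, x₅ }  = { x₂, x₃ }ᶜ
  { x₂, x₃, x₅ }  = { x₂, x₃ } ∪ { x₅ }
  { x₁, x₂, x₃, x₄ }  = { x₅ }ᶜ
  (now 7)
Round 2: 1 new —
  { x₁, x₄ }  = { x₂, x₃, x₅ }ᶜ
  (now 8)
Round 3: stable.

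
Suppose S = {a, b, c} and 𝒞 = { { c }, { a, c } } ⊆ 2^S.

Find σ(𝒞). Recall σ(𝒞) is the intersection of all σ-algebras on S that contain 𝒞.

Take S₀ = 𝒞 ∪ {∅, S} = { ∅, { c }, { a, c }, S }.
Round 1: 2 new —
  { b }  = complement { a, c }
  { a, b }  = complement { c }
Round 2: 1 new —
  { b, c }  = { c } ∪ { b }
Round 3 adds 1:
  { a }  = complement { b, c }
Round 4: already closed under ᶜ and ∪.

|σ(𝒞)| = 8.  σ(𝒞) = { ∅, { a }, { b }, { c }, { a, b }, { a, c }, { b, c }, S }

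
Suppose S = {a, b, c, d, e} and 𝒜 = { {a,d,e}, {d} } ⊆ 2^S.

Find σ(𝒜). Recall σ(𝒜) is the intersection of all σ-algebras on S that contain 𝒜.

σ(𝒜) = { {}, {d}, {a,e}, {b,c}, {a,d,e}, {b,c,d}, {a,b,c,e}, S }

Derivation:
Seed the family with 𝒜 together with ∅ and S: { {}, {d}, {a,d,e}, S }.
Pass 1 adds 2:
  {b,c}  = {a,d,e}ᶜ
  {a,b,c,e}  = {d}ᶜ
  [6 total]
Pass 2 (1 new):
  {b,c,d}  = {b,c} ∪ {d}
  [7 total]
Pass 3. New:
  {a,e}  = {b,c,d}ᶜ
  [8 total]
Pass 4: closed — nothing new.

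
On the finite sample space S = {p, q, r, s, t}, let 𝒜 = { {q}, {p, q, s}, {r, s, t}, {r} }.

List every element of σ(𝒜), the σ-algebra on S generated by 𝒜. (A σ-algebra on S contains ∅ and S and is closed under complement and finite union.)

Initial family (6 sets): { ∅, {q}, {r}, {p, q, s}, {r, s, t}, S }.
Iteration 1 (7 new):
  {p, q}  = ᶜ of {r, s, t}
  {q, r}  = {r} ∪ {q}
  {r, t}  = ᶜ of {p, q, s}
  {p, q, r, s}  = {r} ∪ {p, q, s}
  {p, q, s, t}  = ᶜ of {r}
  {p, r, s, t}  = ᶜ of {q}
  {q, r, s, t}  = {r, s, t} ∪ {q}
  (now 13)
Iteration 2 (6 new):
  {p}  = ᶜ of {q, r, s, t}
  {t}  = ᶜ of {p, q, r, s}
  {p, q, r}  = {p, q} ∪ {r}
  {p, s, t}  = ᶜ of {q, r}
  {q, r, t}  = {q} ∪ {r, t}
  {p, q, r, t}  = {p, q} ∪ {r, t}
  (now 19)
Iteration 3: 8 new —
  {s}  = ᶜ of {p, q, r, t}
  {p, r}  = {r} ∪ {p}
  {p, s}  = ᶜ of {q, r, t}
  {p, t}  = {t} ∪ {p}
  {q, t}  = {q} ∪ {t}
  {s, t}  = ᶜ of {p, q, r}
  {p, q, t}  = {p, q} ∪ {t}
  {p, r, t}  = {r, t} ∪ {p}
  (now 27)
Iteration 4. New:
  {q, s}  = ᶜ of {p, r, t}
  {r, s}  = ᶜ of {p, q, t}
  {p, r, s}  = ᶜ of {q, t}
  {q, r, s}  = ᶜ of {p, t}
  {q, s, t}  = ᶜ of {p, r}
  (now 32)
After Iteration 5 the family is unchanged; done.

Therefore σ(𝒜) = { ∅, {p}, {q}, {r}, {s}, {t}, {p, q}, {p, r}, {p, s}, {p, t}, {q, r}, {q, s}, {q, t}, {r, s}, {r, t}, {s, t}, {p, q, r}, {p, q, s}, {p, q, t}, {p, r, s}, {p, r, t}, {p, s, t}, {q, r, s}, {q, r, t}, {q, s, t}, {r, s, t}, {p, q, r, s}, {p, q, r, t}, {p, q, s, t}, {p, r, s, t}, {q, r, s, t}, S } (|σ(𝒜)| = 32).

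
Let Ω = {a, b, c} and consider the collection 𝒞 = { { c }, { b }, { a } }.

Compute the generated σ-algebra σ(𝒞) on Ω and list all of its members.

Start: 𝒞 ∪ {∅, Ω} = { {}, { a }, { b }, { c }, Ω }.
Pass 1 adds 3:
  { a, b }  = { c }ᶜ
  { a, c }  = { b }ᶜ
  { b, c }  = { a }ᶜ
  (now 8)
Pass 2 adds nothing — fixpoint reached.

σ(𝒞) = { {}, { a }, { b }, { c }, { a, b }, { a, c }, { b, c }, Ω }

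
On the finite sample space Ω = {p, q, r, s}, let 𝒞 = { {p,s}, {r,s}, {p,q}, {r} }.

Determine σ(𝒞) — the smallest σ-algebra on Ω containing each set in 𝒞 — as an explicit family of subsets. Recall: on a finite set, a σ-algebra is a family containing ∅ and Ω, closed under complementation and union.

Seed the family with 𝒞 together with ∅ and Ω: { {}, {r}, {p,q}, {p,s}, {r,s}, Ω }.
Pass 1 adds 4:
  {q,r}  = ᶜ of {p,s}
  {p,q,r}  = {r} ∪ {p,q}
  {p,q,s}  = ᶜ of {r}
  {p,r,s}  = {r} ∪ {p,s}
  [10 total]
Pass 2: +3 →
  {q}  = ᶜ of {p,r,s}
  {s}  = ᶜ of {p,q,r}
  {q,r,s}  = {r,s} ∪ {q,r}
  [13 total]
Pass 3: +2 →
  {p}  = ᶜ of {q,r,s}
  {q,s}  = {s} ∪ {q}
  [15 total]
Pass 4 adds 1:
  {p,r}  = ᶜ of {q,s}
  [16 total]
Pass 5 adds nothing — fixpoint reached.

Therefore σ(𝒞) = { {}, {p}, {q}, {r}, {s}, {p,q}, {p,r}, {p,s}, {q,r}, {q,s}, {r,s}, {p,q,r}, {p,q,s}, {p,r,s}, {q,r,s}, Ω } (|σ(𝒞)| = 16).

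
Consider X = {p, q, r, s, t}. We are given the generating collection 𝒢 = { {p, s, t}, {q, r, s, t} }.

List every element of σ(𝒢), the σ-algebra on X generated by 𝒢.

σ(𝒢) (8 sets): { {}, {p}, {q, r}, {s, t}, {p, q, r}, {p, s, t}, {q, r, s, t}, X }

Trace:
Seed the family with 𝒢 together with ∅ and X: { {}, {p, s, t}, {q, r, s, t}, X }.
Round 1 adds 2:
  {p}  = X∖{q, r, s, t}
  {q, r}  = X∖{p, s, t}
  — 6 sets.
Round 2. New:
  {p, q, r}  = {q, r} ∪ {p}
  — 7 sets.
Round 3: +1 →
  {s, t}  = X∖{p, q, r}
  — 8 sets.
After Round 4 the family is unchanged; done.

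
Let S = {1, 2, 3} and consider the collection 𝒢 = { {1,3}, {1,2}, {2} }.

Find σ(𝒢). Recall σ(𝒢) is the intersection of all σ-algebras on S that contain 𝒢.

σ(𝒢) = { {}, {1}, {2}, {3}, {1,2}, {1,3}, {2,3}, S }

Working:
Take S₀ = 𝒢 ∪ {∅, S} = { {}, {2}, {1,2}, {1,3}, S }.
Pass 1 adds 1:
  {3}  = S∖{1,2}
Pass 2 (1 new):
  {2,3}  = {3} ∪ {2}
Pass 3 (1 new):
  {1}  = S∖{2,3}
Pass 4: closed — nothing new.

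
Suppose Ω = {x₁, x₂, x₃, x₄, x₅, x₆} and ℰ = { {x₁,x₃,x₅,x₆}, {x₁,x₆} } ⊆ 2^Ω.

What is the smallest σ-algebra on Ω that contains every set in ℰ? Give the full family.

Seed the family with ℰ together with ∅ and Ω: { ∅, {x₁,x₆}, {x₁,x₃,x₅,x₆}, Ω }.
Pass 1 adds 2:
  {x₂,x₄}  = Ω∖{x₁,x₃,x₅,x₆}
  {x₂,x₃,x₄,x₅}  = Ω∖{x₁,x₆}
Pass 2 (1 new):
  {x₁,x₂,x₄,x₆}  = {x₁,x₆} ∪ {x₂,x₄}
Pass 3 (1 new):
  {x₃,x₅}  = Ω∖{x₁,x₂,x₄,x₆}
Pass 4: closed — nothing new.

Hence σ(ℰ) has 8 members: { ∅, {x₁,x₆}, {x₂,x₄}, {x₃,x₅}, {x₁,x₂,x₄,x₆}, {x₁,x₃,x₅,x₆}, {x₂,x₃,x₄,x₅}, Ω }.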